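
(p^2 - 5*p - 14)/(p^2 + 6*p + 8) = (p - 7)/(p + 4)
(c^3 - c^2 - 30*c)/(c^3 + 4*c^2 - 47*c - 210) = c*(c - 6)/(c^2 - c - 42)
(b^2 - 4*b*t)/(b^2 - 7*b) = (b - 4*t)/(b - 7)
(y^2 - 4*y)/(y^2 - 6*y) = (y - 4)/(y - 6)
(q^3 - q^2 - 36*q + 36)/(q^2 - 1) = (q^2 - 36)/(q + 1)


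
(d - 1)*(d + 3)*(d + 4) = d^3 + 6*d^2 + 5*d - 12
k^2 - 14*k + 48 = (k - 8)*(k - 6)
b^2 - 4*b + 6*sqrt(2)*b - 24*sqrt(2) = (b - 4)*(b + 6*sqrt(2))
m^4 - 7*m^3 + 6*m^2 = m^2*(m - 6)*(m - 1)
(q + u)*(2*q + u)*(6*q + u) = 12*q^3 + 20*q^2*u + 9*q*u^2 + u^3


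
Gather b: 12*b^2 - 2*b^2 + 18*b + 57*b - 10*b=10*b^2 + 65*b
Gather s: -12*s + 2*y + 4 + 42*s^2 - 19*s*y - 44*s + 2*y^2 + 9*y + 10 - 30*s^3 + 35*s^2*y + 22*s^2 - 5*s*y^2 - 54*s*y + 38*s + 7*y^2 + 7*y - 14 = -30*s^3 + s^2*(35*y + 64) + s*(-5*y^2 - 73*y - 18) + 9*y^2 + 18*y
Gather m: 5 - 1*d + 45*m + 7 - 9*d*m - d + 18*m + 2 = -2*d + m*(63 - 9*d) + 14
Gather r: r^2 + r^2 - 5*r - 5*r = 2*r^2 - 10*r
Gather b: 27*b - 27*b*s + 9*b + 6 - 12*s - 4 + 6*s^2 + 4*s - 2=b*(36 - 27*s) + 6*s^2 - 8*s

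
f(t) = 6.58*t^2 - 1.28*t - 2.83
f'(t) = 13.16*t - 1.28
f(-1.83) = 21.55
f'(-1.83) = -25.36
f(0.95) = 1.89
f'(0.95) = 11.22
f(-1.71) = 18.60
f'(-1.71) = -23.78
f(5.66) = 200.72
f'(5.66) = 73.21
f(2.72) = 42.37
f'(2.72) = 34.52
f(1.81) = 16.41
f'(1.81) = 22.54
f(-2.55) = 43.22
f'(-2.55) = -34.84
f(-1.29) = 9.77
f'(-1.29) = -18.26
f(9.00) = 518.63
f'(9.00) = 117.16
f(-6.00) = 241.73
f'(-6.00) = -80.24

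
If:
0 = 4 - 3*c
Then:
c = 4/3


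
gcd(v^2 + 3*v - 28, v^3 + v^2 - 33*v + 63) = v + 7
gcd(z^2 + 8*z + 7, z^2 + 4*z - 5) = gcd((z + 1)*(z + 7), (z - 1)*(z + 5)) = 1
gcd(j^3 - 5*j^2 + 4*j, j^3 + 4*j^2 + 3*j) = j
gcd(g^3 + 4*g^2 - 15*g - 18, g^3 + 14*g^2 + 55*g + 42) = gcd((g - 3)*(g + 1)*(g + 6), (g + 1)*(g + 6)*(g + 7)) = g^2 + 7*g + 6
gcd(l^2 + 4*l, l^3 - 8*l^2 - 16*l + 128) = l + 4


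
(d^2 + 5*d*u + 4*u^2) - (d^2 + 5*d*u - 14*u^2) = 18*u^2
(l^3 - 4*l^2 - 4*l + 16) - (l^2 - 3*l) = l^3 - 5*l^2 - l + 16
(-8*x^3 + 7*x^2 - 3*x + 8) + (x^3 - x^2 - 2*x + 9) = -7*x^3 + 6*x^2 - 5*x + 17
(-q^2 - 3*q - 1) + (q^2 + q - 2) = -2*q - 3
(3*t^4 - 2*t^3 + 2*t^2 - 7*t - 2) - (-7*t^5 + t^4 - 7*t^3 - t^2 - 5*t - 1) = 7*t^5 + 2*t^4 + 5*t^3 + 3*t^2 - 2*t - 1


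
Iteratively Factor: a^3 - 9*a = (a - 3)*(a^2 + 3*a) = a*(a - 3)*(a + 3)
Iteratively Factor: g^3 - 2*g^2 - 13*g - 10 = (g + 1)*(g^2 - 3*g - 10) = (g + 1)*(g + 2)*(g - 5)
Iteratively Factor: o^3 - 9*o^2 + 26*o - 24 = (o - 3)*(o^2 - 6*o + 8) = (o - 4)*(o - 3)*(o - 2)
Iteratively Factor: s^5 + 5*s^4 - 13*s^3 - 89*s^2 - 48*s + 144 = (s + 3)*(s^4 + 2*s^3 - 19*s^2 - 32*s + 48) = (s + 3)^2*(s^3 - s^2 - 16*s + 16) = (s - 4)*(s + 3)^2*(s^2 + 3*s - 4) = (s - 4)*(s - 1)*(s + 3)^2*(s + 4)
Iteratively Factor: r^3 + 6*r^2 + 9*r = (r)*(r^2 + 6*r + 9) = r*(r + 3)*(r + 3)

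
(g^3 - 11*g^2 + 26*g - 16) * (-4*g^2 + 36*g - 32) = -4*g^5 + 80*g^4 - 532*g^3 + 1352*g^2 - 1408*g + 512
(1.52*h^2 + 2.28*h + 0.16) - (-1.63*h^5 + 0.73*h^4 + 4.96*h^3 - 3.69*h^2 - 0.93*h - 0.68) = 1.63*h^5 - 0.73*h^4 - 4.96*h^3 + 5.21*h^2 + 3.21*h + 0.84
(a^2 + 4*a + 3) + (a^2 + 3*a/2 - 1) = 2*a^2 + 11*a/2 + 2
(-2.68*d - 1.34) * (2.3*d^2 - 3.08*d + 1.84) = -6.164*d^3 + 5.1724*d^2 - 0.804*d - 2.4656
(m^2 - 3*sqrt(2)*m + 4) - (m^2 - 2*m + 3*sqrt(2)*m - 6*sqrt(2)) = -6*sqrt(2)*m + 2*m + 4 + 6*sqrt(2)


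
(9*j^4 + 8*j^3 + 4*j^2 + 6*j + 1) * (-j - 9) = -9*j^5 - 89*j^4 - 76*j^3 - 42*j^2 - 55*j - 9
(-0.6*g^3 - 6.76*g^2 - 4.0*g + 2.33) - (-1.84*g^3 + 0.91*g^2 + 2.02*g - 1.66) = 1.24*g^3 - 7.67*g^2 - 6.02*g + 3.99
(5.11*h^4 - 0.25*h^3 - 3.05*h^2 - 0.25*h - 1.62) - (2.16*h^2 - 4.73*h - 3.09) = 5.11*h^4 - 0.25*h^3 - 5.21*h^2 + 4.48*h + 1.47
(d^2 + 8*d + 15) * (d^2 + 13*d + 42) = d^4 + 21*d^3 + 161*d^2 + 531*d + 630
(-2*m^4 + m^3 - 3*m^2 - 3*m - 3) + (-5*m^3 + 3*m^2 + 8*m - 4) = -2*m^4 - 4*m^3 + 5*m - 7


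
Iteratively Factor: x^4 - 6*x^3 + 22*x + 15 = (x - 3)*(x^3 - 3*x^2 - 9*x - 5) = (x - 3)*(x + 1)*(x^2 - 4*x - 5) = (x - 3)*(x + 1)^2*(x - 5)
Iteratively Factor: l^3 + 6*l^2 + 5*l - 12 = (l + 4)*(l^2 + 2*l - 3) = (l + 3)*(l + 4)*(l - 1)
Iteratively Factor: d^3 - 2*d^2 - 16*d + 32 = (d - 4)*(d^2 + 2*d - 8) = (d - 4)*(d + 4)*(d - 2)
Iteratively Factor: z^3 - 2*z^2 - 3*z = (z + 1)*(z^2 - 3*z) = (z - 3)*(z + 1)*(z)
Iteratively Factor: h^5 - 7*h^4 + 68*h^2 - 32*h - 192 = (h - 3)*(h^4 - 4*h^3 - 12*h^2 + 32*h + 64) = (h - 3)*(h + 2)*(h^3 - 6*h^2 + 32) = (h - 4)*(h - 3)*(h + 2)*(h^2 - 2*h - 8) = (h - 4)^2*(h - 3)*(h + 2)*(h + 2)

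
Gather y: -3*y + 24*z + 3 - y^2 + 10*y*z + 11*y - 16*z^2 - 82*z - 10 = -y^2 + y*(10*z + 8) - 16*z^2 - 58*z - 7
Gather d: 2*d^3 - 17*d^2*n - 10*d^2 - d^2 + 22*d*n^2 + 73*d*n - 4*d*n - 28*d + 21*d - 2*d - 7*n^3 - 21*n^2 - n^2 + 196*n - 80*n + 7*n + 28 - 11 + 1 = 2*d^3 + d^2*(-17*n - 11) + d*(22*n^2 + 69*n - 9) - 7*n^3 - 22*n^2 + 123*n + 18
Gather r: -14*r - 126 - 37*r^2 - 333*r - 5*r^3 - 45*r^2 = -5*r^3 - 82*r^2 - 347*r - 126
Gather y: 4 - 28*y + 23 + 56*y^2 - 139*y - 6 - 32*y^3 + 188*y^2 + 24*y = -32*y^3 + 244*y^2 - 143*y + 21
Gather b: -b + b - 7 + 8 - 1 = 0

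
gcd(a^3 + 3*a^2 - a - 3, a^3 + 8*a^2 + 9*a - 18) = a^2 + 2*a - 3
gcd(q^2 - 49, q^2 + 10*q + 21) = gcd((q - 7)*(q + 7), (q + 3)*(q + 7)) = q + 7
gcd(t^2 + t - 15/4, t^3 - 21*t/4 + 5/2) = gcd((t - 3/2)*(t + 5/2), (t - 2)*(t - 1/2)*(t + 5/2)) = t + 5/2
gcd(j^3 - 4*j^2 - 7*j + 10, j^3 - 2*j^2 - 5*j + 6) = j^2 + j - 2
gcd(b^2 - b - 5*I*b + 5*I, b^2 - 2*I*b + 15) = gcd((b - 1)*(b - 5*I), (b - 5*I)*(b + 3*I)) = b - 5*I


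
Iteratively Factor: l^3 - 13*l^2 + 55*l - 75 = (l - 5)*(l^2 - 8*l + 15) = (l - 5)^2*(l - 3)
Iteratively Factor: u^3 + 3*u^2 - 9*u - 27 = (u + 3)*(u^2 - 9) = (u - 3)*(u + 3)*(u + 3)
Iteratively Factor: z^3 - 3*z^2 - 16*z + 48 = (z - 3)*(z^2 - 16) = (z - 3)*(z + 4)*(z - 4)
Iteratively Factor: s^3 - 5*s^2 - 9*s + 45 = (s - 3)*(s^2 - 2*s - 15) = (s - 5)*(s - 3)*(s + 3)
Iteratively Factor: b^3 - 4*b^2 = (b)*(b^2 - 4*b) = b^2*(b - 4)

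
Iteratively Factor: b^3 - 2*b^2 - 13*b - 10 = (b + 2)*(b^2 - 4*b - 5) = (b + 1)*(b + 2)*(b - 5)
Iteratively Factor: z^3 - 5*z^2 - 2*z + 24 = (z + 2)*(z^2 - 7*z + 12) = (z - 3)*(z + 2)*(z - 4)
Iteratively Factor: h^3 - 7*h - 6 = (h + 1)*(h^2 - h - 6) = (h - 3)*(h + 1)*(h + 2)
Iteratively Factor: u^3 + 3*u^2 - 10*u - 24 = (u - 3)*(u^2 + 6*u + 8) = (u - 3)*(u + 2)*(u + 4)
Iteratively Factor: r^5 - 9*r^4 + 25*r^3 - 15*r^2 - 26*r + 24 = (r - 3)*(r^4 - 6*r^3 + 7*r^2 + 6*r - 8) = (r - 3)*(r - 1)*(r^3 - 5*r^2 + 2*r + 8) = (r - 4)*(r - 3)*(r - 1)*(r^2 - r - 2) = (r - 4)*(r - 3)*(r - 1)*(r + 1)*(r - 2)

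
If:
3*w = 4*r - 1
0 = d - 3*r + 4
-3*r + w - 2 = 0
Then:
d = -41/5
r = -7/5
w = -11/5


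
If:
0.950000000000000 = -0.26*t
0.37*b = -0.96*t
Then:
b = 9.48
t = -3.65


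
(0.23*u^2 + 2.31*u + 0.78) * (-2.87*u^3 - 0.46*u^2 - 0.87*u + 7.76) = -0.6601*u^5 - 6.7355*u^4 - 3.5013*u^3 - 0.5837*u^2 + 17.247*u + 6.0528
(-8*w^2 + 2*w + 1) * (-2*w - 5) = 16*w^3 + 36*w^2 - 12*w - 5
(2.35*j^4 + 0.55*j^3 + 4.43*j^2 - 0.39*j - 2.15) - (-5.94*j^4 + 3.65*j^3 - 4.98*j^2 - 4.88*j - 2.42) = 8.29*j^4 - 3.1*j^3 + 9.41*j^2 + 4.49*j + 0.27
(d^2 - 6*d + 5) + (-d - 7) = d^2 - 7*d - 2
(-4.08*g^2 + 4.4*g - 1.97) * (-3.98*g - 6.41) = 16.2384*g^3 + 8.6408*g^2 - 20.3634*g + 12.6277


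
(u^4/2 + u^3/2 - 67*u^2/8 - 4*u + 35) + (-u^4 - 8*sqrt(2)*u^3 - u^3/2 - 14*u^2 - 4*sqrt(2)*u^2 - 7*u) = -u^4/2 - 8*sqrt(2)*u^3 - 179*u^2/8 - 4*sqrt(2)*u^2 - 11*u + 35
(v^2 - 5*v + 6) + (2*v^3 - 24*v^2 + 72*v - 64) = 2*v^3 - 23*v^2 + 67*v - 58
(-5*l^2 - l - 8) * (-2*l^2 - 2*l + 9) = 10*l^4 + 12*l^3 - 27*l^2 + 7*l - 72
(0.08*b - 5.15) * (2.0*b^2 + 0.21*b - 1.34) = 0.16*b^3 - 10.2832*b^2 - 1.1887*b + 6.901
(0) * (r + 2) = 0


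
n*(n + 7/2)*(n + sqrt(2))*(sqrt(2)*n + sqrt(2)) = sqrt(2)*n^4 + 2*n^3 + 9*sqrt(2)*n^3/2 + 7*sqrt(2)*n^2/2 + 9*n^2 + 7*n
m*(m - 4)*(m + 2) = m^3 - 2*m^2 - 8*m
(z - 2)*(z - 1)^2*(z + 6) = z^4 + 2*z^3 - 19*z^2 + 28*z - 12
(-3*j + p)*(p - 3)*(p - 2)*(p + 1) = -3*j*p^3 + 12*j*p^2 - 3*j*p - 18*j + p^4 - 4*p^3 + p^2 + 6*p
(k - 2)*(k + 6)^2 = k^3 + 10*k^2 + 12*k - 72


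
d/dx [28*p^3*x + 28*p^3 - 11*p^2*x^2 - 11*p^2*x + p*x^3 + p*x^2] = p*(28*p^2 - 22*p*x - 11*p + 3*x^2 + 2*x)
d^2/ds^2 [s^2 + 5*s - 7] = 2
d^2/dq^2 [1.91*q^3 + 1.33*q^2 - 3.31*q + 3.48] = 11.46*q + 2.66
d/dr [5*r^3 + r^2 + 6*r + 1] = 15*r^2 + 2*r + 6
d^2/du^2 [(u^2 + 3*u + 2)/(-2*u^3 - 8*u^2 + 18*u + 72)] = (-u^6 - 9*u^5 - 75*u^4 - 427*u^3 - 1122*u^2 - 1296*u - 774)/(u^9 + 12*u^8 + 21*u^7 - 260*u^6 - 1053*u^5 + 1188*u^4 + 10935*u^3 + 6804*u^2 - 34992*u - 46656)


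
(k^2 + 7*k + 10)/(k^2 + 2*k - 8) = (k^2 + 7*k + 10)/(k^2 + 2*k - 8)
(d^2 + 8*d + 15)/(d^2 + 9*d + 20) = (d + 3)/(d + 4)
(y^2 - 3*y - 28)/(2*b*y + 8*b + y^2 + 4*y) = (y - 7)/(2*b + y)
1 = 1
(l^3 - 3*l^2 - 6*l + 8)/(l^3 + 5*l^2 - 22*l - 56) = (l - 1)/(l + 7)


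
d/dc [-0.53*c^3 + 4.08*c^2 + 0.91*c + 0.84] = -1.59*c^2 + 8.16*c + 0.91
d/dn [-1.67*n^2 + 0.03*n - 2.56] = 0.03 - 3.34*n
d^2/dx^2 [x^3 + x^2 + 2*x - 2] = 6*x + 2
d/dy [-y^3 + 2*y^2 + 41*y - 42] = -3*y^2 + 4*y + 41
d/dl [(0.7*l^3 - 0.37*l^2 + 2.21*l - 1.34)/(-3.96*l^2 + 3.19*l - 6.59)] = (-2.772*l^4 + 4.466*l^3 - 6.26769999999999*l^2 - 5.7362*l - 10.2893)/(15.6816*l^4 - 25.2648*l^3 + 62.3689*l^2 - 42.0442*l + 43.4281)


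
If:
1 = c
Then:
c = 1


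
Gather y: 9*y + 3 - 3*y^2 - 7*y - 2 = -3*y^2 + 2*y + 1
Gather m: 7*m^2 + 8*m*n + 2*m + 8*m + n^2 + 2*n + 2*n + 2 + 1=7*m^2 + m*(8*n + 10) + n^2 + 4*n + 3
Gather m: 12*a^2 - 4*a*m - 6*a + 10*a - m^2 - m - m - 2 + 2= 12*a^2 + 4*a - m^2 + m*(-4*a - 2)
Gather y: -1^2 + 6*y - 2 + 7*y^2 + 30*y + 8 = 7*y^2 + 36*y + 5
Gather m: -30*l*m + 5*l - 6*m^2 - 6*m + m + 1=5*l - 6*m^2 + m*(-30*l - 5) + 1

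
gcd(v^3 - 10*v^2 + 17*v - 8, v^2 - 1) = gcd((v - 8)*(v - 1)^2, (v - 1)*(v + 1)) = v - 1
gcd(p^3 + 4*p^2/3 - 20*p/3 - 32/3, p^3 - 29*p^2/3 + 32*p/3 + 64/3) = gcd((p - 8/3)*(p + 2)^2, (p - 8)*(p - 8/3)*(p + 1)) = p - 8/3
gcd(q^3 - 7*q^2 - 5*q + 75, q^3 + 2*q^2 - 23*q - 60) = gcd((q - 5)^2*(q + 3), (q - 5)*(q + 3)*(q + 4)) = q^2 - 2*q - 15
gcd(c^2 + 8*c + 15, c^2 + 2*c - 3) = c + 3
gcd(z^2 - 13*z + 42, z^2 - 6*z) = z - 6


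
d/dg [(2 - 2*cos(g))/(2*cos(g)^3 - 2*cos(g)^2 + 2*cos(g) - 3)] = 8*(-7*cos(g) + 4*cos(2*g) - cos(3*g) + 3)*sin(g)/(4*sin(g)^2 + 7*cos(g) + cos(3*g) - 10)^2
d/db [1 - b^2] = -2*b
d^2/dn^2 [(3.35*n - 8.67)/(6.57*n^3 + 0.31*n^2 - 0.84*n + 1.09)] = (867.61449*n^5 - 4449.938526*n^4 - 244.911194*n^3 - 5.79540600000007*n^2 + 379.285044*n - 0.241397999999998)/(283.593393*n^9 + 40.143357*n^8 - 106.881417*n^7 + 130.914046*n^6 + 26.985222*n^5 - 35.122497*n^4 + 21.121731*n^3 + 3.412245*n^2 - 2.994012*n + 1.295029)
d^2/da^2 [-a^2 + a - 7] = -2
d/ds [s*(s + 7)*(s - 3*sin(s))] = -s*(s + 7)*(3*cos(s) - 1) + s*(s - 3*sin(s)) + (s + 7)*(s - 3*sin(s))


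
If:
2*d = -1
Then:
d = -1/2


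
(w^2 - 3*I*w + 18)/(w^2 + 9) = (w - 6*I)/(w - 3*I)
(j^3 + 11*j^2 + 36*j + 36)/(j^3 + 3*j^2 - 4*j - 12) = (j + 6)/(j - 2)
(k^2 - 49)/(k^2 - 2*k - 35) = (k + 7)/(k + 5)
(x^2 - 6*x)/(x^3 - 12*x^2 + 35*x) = (x - 6)/(x^2 - 12*x + 35)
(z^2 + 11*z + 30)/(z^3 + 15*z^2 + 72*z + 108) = (z + 5)/(z^2 + 9*z + 18)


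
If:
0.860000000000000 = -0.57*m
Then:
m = -1.51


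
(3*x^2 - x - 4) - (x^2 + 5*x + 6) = 2*x^2 - 6*x - 10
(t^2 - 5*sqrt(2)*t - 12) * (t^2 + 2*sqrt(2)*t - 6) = t^4 - 3*sqrt(2)*t^3 - 38*t^2 + 6*sqrt(2)*t + 72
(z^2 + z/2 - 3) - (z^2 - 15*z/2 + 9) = 8*z - 12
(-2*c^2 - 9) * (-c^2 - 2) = 2*c^4 + 13*c^2 + 18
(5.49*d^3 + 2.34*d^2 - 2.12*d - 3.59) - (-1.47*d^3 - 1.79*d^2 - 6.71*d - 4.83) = 6.96*d^3 + 4.13*d^2 + 4.59*d + 1.24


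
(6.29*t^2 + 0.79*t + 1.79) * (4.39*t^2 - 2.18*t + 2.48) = 27.6131*t^4 - 10.2441*t^3 + 21.7351*t^2 - 1.943*t + 4.4392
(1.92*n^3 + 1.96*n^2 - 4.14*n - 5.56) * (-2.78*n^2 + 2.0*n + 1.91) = -5.3376*n^5 - 1.6088*n^4 + 19.0964*n^3 + 10.9204*n^2 - 19.0274*n - 10.6196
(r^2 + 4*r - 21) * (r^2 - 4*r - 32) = r^4 - 69*r^2 - 44*r + 672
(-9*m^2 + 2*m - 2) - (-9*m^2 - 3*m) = 5*m - 2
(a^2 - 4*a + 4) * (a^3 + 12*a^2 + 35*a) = a^5 + 8*a^4 - 9*a^3 - 92*a^2 + 140*a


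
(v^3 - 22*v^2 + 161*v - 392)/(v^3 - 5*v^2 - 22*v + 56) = (v^2 - 15*v + 56)/(v^2 + 2*v - 8)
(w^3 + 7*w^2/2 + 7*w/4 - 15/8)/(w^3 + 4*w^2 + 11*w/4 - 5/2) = (w + 3/2)/(w + 2)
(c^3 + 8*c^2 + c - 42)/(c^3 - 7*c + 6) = (c + 7)/(c - 1)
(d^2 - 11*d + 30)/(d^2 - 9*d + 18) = (d - 5)/(d - 3)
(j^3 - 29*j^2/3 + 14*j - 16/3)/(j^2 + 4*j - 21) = (3*j^3 - 29*j^2 + 42*j - 16)/(3*(j^2 + 4*j - 21))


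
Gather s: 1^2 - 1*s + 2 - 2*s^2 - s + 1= -2*s^2 - 2*s + 4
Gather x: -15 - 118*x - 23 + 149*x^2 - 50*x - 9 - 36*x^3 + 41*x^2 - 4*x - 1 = -36*x^3 + 190*x^2 - 172*x - 48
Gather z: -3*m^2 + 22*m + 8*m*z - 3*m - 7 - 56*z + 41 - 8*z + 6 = -3*m^2 + 19*m + z*(8*m - 64) + 40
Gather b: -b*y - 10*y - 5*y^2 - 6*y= -b*y - 5*y^2 - 16*y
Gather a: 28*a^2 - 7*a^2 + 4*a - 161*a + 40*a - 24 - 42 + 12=21*a^2 - 117*a - 54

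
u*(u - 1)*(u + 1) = u^3 - u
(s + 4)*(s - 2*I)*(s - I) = s^3 + 4*s^2 - 3*I*s^2 - 2*s - 12*I*s - 8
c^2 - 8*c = c*(c - 8)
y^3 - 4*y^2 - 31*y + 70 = (y - 7)*(y - 2)*(y + 5)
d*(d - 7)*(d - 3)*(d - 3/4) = d^4 - 43*d^3/4 + 57*d^2/2 - 63*d/4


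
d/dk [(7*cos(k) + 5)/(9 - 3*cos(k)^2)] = (7*sin(k)^2 - 10*cos(k) - 28)*sin(k)/(3*(cos(k)^2 - 3)^2)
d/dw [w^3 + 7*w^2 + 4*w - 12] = 3*w^2 + 14*w + 4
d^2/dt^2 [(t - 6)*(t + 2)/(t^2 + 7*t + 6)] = 2*(-11*t^3 - 54*t^2 - 180*t - 312)/(t^6 + 21*t^5 + 165*t^4 + 595*t^3 + 990*t^2 + 756*t + 216)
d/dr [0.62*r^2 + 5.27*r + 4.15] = 1.24*r + 5.27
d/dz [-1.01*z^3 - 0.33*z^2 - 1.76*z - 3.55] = -3.03*z^2 - 0.66*z - 1.76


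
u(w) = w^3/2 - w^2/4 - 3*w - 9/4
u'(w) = 3*w^2/2 - w/2 - 3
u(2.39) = -4.02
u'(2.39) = 4.37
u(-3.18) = -11.32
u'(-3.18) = 13.76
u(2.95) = -0.44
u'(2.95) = 8.58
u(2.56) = -3.18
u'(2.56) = 5.55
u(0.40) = -3.46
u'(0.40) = -2.96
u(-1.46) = 0.04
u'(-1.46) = 0.93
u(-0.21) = -1.64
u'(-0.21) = -2.83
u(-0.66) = -0.52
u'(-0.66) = -2.02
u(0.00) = -2.25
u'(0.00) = -3.00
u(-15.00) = -1701.00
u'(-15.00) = 342.00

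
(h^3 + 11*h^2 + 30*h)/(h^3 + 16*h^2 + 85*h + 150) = h/(h + 5)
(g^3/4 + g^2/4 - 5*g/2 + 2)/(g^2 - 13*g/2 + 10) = (g^3 + g^2 - 10*g + 8)/(2*(2*g^2 - 13*g + 20))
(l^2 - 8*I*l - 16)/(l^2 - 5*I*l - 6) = (-l^2 + 8*I*l + 16)/(-l^2 + 5*I*l + 6)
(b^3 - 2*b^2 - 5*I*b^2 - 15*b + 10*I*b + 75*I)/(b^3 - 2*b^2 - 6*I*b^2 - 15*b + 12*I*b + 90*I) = (b - 5*I)/(b - 6*I)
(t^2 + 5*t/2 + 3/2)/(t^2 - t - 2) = (t + 3/2)/(t - 2)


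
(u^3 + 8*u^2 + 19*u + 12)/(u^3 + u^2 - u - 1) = (u^2 + 7*u + 12)/(u^2 - 1)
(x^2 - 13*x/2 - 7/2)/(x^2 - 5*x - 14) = (x + 1/2)/(x + 2)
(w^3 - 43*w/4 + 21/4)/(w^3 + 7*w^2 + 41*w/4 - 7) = (w - 3)/(w + 4)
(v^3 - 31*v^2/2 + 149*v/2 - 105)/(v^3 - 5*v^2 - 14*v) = (v^2 - 17*v/2 + 15)/(v*(v + 2))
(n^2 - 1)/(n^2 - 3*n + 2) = (n + 1)/(n - 2)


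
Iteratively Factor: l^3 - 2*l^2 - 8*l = (l)*(l^2 - 2*l - 8) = l*(l - 4)*(l + 2)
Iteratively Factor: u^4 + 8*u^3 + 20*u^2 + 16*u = (u + 4)*(u^3 + 4*u^2 + 4*u) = u*(u + 4)*(u^2 + 4*u + 4) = u*(u + 2)*(u + 4)*(u + 2)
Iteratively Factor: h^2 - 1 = (h + 1)*(h - 1)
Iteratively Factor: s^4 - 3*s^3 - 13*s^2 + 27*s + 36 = (s - 4)*(s^3 + s^2 - 9*s - 9) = (s - 4)*(s - 3)*(s^2 + 4*s + 3) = (s - 4)*(s - 3)*(s + 1)*(s + 3)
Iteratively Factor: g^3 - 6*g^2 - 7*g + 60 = (g - 5)*(g^2 - g - 12) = (g - 5)*(g - 4)*(g + 3)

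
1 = 1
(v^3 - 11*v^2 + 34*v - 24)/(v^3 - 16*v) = (v^2 - 7*v + 6)/(v*(v + 4))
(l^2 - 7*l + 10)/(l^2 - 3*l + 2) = (l - 5)/(l - 1)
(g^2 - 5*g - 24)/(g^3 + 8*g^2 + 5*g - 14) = (g^2 - 5*g - 24)/(g^3 + 8*g^2 + 5*g - 14)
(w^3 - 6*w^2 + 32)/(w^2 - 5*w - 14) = (w^2 - 8*w + 16)/(w - 7)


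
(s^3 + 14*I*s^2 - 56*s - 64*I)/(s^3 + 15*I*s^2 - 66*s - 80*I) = (s + 4*I)/(s + 5*I)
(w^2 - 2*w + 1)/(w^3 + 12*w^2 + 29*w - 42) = (w - 1)/(w^2 + 13*w + 42)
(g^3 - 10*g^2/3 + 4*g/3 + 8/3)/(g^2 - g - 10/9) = 3*(g^2 - 4*g + 4)/(3*g - 5)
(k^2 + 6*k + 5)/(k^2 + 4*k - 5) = (k + 1)/(k - 1)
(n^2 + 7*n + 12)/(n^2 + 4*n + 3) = (n + 4)/(n + 1)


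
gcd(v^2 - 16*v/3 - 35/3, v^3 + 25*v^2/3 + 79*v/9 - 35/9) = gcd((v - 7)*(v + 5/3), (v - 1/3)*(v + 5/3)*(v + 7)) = v + 5/3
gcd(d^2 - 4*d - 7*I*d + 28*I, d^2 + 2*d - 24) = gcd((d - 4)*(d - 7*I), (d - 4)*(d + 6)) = d - 4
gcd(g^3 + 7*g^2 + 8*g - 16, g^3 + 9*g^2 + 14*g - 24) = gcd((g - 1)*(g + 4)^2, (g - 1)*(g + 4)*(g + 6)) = g^2 + 3*g - 4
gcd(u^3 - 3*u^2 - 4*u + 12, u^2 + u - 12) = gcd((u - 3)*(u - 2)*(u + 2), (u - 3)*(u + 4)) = u - 3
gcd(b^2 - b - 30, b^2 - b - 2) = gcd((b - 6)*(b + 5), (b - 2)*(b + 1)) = 1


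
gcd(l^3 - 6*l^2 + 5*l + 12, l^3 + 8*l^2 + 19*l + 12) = l + 1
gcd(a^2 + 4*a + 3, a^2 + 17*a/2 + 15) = 1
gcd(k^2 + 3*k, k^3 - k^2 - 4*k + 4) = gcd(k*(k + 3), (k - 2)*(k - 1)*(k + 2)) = 1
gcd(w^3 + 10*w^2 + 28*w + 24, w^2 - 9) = 1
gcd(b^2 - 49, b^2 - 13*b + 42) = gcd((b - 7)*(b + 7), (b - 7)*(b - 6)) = b - 7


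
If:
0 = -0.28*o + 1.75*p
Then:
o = 6.25*p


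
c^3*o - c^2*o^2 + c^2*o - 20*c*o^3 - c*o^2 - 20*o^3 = (c - 5*o)*(c + 4*o)*(c*o + o)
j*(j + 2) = j^2 + 2*j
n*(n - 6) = n^2 - 6*n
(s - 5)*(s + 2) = s^2 - 3*s - 10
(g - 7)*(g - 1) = g^2 - 8*g + 7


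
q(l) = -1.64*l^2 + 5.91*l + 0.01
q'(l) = 5.91 - 3.28*l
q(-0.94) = -6.99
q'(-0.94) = 8.99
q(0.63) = 3.08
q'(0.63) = 3.84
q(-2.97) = -32.01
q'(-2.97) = 15.65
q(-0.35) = -2.26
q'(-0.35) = 7.06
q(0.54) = 2.72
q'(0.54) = 4.14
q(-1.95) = -17.75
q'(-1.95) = 12.31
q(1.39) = 5.06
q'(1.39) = 1.35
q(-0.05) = -0.29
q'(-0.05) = 6.07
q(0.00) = 0.01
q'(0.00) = 5.91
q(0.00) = 0.01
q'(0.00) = 5.91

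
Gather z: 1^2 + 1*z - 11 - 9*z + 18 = 8 - 8*z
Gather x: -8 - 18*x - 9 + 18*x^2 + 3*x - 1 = 18*x^2 - 15*x - 18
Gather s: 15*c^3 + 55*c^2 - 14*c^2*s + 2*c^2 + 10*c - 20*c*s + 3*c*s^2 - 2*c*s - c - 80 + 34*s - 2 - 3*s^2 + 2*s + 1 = 15*c^3 + 57*c^2 + 9*c + s^2*(3*c - 3) + s*(-14*c^2 - 22*c + 36) - 81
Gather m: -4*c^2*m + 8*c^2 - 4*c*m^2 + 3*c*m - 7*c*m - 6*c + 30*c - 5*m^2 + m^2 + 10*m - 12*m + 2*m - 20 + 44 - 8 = 8*c^2 + 24*c + m^2*(-4*c - 4) + m*(-4*c^2 - 4*c) + 16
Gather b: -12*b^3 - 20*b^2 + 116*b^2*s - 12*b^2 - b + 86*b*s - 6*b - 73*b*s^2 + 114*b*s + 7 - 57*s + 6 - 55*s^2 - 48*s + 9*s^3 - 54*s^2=-12*b^3 + b^2*(116*s - 32) + b*(-73*s^2 + 200*s - 7) + 9*s^3 - 109*s^2 - 105*s + 13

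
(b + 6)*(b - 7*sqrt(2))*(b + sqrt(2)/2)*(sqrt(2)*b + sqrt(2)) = sqrt(2)*b^4 - 13*b^3 + 7*sqrt(2)*b^3 - 91*b^2 - sqrt(2)*b^2 - 78*b - 49*sqrt(2)*b - 42*sqrt(2)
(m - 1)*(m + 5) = m^2 + 4*m - 5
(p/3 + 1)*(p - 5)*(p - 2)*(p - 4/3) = p^4/3 - 16*p^3/9 - 17*p^2/9 + 134*p/9 - 40/3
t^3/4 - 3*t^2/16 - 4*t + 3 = (t/4 + 1)*(t - 4)*(t - 3/4)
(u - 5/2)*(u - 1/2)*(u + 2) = u^3 - u^2 - 19*u/4 + 5/2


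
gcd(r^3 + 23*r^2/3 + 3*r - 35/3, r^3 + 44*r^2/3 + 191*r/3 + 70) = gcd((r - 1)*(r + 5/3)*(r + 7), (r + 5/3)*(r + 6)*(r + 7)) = r^2 + 26*r/3 + 35/3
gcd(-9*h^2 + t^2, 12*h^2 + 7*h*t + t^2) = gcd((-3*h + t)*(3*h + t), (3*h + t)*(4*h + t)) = 3*h + t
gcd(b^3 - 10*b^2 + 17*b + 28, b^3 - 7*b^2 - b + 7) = b^2 - 6*b - 7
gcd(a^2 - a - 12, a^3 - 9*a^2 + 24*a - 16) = a - 4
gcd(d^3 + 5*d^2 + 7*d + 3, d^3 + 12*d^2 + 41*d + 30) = d + 1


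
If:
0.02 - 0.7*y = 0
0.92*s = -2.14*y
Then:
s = -0.07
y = 0.03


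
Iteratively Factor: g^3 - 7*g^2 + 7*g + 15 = (g - 5)*(g^2 - 2*g - 3) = (g - 5)*(g - 3)*(g + 1)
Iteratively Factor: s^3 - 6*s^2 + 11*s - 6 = (s - 3)*(s^2 - 3*s + 2) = (s - 3)*(s - 1)*(s - 2)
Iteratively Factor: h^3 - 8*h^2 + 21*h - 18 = (h - 3)*(h^2 - 5*h + 6) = (h - 3)^2*(h - 2)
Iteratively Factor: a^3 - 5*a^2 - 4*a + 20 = (a + 2)*(a^2 - 7*a + 10) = (a - 5)*(a + 2)*(a - 2)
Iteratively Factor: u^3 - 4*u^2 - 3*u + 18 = (u - 3)*(u^2 - u - 6) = (u - 3)^2*(u + 2)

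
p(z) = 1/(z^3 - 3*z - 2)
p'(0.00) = 0.75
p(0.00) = -0.50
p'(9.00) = 0.00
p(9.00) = 0.00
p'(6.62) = -0.00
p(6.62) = 0.00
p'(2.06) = -30.83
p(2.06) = 1.78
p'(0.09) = 0.58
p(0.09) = -0.44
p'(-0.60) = 11.09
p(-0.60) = -2.40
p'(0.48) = 0.21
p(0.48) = -0.30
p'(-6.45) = -0.00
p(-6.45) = -0.00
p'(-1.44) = -7.26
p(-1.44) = -1.50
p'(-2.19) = -0.32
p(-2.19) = -0.17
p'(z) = (3 - 3*z^2)/(z^3 - 3*z - 2)^2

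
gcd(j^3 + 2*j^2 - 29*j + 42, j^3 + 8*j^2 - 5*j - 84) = j^2 + 4*j - 21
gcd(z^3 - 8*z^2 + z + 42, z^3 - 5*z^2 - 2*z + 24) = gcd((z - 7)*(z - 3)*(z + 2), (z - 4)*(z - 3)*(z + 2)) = z^2 - z - 6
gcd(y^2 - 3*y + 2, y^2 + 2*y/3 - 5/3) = y - 1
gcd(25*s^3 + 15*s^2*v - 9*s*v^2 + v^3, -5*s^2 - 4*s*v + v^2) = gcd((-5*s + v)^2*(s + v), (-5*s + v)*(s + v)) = 5*s^2 + 4*s*v - v^2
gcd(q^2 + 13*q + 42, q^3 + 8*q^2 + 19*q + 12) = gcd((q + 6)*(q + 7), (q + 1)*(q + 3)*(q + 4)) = 1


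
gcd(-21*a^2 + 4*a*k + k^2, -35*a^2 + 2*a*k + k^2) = 7*a + k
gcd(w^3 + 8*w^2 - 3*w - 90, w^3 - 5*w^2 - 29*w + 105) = w^2 + 2*w - 15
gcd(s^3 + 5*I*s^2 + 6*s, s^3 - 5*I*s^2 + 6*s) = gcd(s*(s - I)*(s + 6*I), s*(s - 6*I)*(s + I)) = s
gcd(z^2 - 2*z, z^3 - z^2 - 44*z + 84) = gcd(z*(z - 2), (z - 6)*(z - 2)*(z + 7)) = z - 2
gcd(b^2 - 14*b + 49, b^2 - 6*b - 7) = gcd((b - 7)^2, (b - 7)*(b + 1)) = b - 7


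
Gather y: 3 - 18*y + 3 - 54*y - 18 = -72*y - 12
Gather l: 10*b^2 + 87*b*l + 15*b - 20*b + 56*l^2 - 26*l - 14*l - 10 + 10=10*b^2 - 5*b + 56*l^2 + l*(87*b - 40)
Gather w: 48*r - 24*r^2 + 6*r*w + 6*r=-24*r^2 + 6*r*w + 54*r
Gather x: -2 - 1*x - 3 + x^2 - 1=x^2 - x - 6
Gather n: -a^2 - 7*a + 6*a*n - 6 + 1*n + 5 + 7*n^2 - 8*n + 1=-a^2 - 7*a + 7*n^2 + n*(6*a - 7)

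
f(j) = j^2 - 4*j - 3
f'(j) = 2*j - 4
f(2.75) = -6.44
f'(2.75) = 1.50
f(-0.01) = -2.96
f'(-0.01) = -4.02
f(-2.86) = 16.62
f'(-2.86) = -9.72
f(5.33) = 4.09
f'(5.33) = 6.66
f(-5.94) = 56.04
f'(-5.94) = -15.88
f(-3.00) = 18.00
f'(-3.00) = -10.00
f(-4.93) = 41.02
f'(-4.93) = -13.86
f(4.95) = 1.70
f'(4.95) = 5.90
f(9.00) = 42.00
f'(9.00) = 14.00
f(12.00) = 93.00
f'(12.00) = 20.00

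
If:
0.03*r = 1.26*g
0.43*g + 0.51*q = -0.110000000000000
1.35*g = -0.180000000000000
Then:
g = -0.13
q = -0.10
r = -5.60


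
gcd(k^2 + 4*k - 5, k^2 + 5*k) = k + 5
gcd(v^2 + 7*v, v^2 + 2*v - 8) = 1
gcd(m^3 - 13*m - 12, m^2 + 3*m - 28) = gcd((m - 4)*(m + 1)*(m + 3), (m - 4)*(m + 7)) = m - 4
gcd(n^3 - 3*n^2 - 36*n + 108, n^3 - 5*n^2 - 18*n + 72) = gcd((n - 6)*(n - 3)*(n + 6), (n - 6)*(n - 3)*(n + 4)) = n^2 - 9*n + 18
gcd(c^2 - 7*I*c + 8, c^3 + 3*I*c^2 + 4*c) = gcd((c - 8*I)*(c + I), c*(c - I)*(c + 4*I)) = 1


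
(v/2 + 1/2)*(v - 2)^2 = v^3/2 - 3*v^2/2 + 2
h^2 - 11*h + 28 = (h - 7)*(h - 4)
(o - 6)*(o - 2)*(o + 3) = o^3 - 5*o^2 - 12*o + 36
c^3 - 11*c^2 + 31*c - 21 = (c - 7)*(c - 3)*(c - 1)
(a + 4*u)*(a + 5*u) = a^2 + 9*a*u + 20*u^2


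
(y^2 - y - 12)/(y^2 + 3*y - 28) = (y + 3)/(y + 7)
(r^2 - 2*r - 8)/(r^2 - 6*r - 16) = (r - 4)/(r - 8)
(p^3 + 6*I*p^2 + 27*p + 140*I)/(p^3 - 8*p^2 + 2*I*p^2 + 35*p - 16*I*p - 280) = (p + 4*I)/(p - 8)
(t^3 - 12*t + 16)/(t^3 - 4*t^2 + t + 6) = (t^2 + 2*t - 8)/(t^2 - 2*t - 3)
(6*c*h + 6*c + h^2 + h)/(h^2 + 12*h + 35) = (6*c*h + 6*c + h^2 + h)/(h^2 + 12*h + 35)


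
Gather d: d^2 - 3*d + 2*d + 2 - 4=d^2 - d - 2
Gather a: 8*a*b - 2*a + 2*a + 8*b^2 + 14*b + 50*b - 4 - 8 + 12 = 8*a*b + 8*b^2 + 64*b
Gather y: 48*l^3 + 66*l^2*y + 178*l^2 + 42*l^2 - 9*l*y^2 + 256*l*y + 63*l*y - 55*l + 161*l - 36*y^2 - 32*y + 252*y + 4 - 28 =48*l^3 + 220*l^2 + 106*l + y^2*(-9*l - 36) + y*(66*l^2 + 319*l + 220) - 24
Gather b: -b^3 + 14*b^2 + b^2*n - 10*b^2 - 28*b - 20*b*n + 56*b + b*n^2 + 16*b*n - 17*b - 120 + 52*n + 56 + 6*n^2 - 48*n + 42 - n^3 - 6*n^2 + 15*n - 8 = -b^3 + b^2*(n + 4) + b*(n^2 - 4*n + 11) - n^3 + 19*n - 30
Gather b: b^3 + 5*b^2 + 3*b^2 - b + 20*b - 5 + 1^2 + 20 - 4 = b^3 + 8*b^2 + 19*b + 12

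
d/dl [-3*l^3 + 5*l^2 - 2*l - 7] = -9*l^2 + 10*l - 2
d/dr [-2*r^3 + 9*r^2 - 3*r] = -6*r^2 + 18*r - 3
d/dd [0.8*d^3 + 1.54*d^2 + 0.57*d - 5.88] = 2.4*d^2 + 3.08*d + 0.57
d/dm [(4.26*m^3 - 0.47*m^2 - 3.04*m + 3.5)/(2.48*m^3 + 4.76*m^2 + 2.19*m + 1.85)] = (3.5527136788005e-15*m^5 + 21.4432*m^4 + 33.7372*m^3 + 11.0441*m^2 - 35.059*m - 13.289)/(6.1504*m^6 + 23.6096*m^5 + 33.52*m^4 + 30.0248*m^3 + 22.4081*m^2 + 8.103*m + 3.4225)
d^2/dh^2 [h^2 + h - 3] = 2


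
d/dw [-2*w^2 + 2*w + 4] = 2 - 4*w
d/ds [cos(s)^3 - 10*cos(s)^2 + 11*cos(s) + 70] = (-3*cos(s)^2 + 20*cos(s) - 11)*sin(s)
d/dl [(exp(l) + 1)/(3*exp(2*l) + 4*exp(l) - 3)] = (-2*(exp(l) + 1)*(3*exp(l) + 2) + 3*exp(2*l) + 4*exp(l) - 3)*exp(l)/(3*exp(2*l) + 4*exp(l) - 3)^2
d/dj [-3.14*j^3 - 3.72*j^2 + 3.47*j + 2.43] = -9.42*j^2 - 7.44*j + 3.47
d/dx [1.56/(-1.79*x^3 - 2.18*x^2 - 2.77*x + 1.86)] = (8.3772*x^2 + 6.8016*x + 4.3212)/(1.79*x^3 + 2.18*x^2 + 2.77*x - 1.86)^2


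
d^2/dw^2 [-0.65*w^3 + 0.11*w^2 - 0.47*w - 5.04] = 0.22 - 3.9*w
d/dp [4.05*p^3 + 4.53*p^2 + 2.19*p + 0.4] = 12.15*p^2 + 9.06*p + 2.19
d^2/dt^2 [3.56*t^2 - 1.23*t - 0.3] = 7.12000000000000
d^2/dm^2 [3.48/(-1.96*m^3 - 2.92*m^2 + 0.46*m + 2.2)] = ((40.9248*m + 20.3232)*(1.96*m^3 + 2.92*m^2 - 0.46*m - 2.2) - 3.48*(5.88*m^2 + 5.84*m - 0.46)*(11.76*m^2 + 11.68*m - 0.92))/(1.96*m^3 + 2.92*m^2 - 0.46*m - 2.2)^3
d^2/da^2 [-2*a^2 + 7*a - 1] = -4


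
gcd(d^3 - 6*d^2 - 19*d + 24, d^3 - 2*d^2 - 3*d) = 1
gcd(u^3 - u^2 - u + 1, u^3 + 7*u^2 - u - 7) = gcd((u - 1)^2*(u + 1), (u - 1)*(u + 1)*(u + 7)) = u^2 - 1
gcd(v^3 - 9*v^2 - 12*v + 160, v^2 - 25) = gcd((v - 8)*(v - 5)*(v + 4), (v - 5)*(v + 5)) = v - 5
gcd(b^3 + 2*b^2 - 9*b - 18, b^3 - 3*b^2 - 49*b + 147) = b - 3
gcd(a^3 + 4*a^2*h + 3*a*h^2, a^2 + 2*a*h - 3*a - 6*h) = 1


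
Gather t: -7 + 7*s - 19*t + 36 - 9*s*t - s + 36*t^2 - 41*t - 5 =6*s + 36*t^2 + t*(-9*s - 60) + 24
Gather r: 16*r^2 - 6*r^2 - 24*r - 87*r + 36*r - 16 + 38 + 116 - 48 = 10*r^2 - 75*r + 90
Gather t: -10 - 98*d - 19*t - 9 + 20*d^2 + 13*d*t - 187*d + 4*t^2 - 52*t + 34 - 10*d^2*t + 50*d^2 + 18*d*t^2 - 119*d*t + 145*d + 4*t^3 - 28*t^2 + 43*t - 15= 70*d^2 - 140*d + 4*t^3 + t^2*(18*d - 24) + t*(-10*d^2 - 106*d - 28)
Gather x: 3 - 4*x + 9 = 12 - 4*x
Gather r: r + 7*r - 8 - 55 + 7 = 8*r - 56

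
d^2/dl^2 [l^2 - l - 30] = 2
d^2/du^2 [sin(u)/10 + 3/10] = -sin(u)/10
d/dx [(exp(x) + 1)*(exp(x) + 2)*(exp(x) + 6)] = (3*exp(2*x) + 18*exp(x) + 20)*exp(x)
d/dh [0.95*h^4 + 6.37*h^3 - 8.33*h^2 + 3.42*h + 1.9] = 3.8*h^3 + 19.11*h^2 - 16.66*h + 3.42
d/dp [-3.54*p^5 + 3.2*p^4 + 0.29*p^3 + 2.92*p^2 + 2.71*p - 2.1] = -17.7*p^4 + 12.8*p^3 + 0.87*p^2 + 5.84*p + 2.71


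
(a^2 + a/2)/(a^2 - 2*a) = (a + 1/2)/(a - 2)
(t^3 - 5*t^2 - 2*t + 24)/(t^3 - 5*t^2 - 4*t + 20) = (t^2 - 7*t + 12)/(t^2 - 7*t + 10)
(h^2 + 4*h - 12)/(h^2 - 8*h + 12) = (h + 6)/(h - 6)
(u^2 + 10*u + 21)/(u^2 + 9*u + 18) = (u + 7)/(u + 6)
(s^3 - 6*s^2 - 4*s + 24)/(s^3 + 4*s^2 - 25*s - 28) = (s^3 - 6*s^2 - 4*s + 24)/(s^3 + 4*s^2 - 25*s - 28)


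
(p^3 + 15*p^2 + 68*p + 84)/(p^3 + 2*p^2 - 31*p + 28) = (p^2 + 8*p + 12)/(p^2 - 5*p + 4)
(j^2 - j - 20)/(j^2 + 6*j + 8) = (j - 5)/(j + 2)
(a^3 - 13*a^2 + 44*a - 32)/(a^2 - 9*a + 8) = a - 4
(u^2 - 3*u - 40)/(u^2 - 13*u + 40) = (u + 5)/(u - 5)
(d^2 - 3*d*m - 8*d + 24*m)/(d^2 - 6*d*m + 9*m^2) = (d - 8)/(d - 3*m)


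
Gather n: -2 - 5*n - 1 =-5*n - 3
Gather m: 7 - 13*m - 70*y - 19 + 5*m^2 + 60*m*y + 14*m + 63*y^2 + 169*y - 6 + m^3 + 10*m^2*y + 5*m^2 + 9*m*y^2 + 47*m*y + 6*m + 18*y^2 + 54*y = m^3 + m^2*(10*y + 10) + m*(9*y^2 + 107*y + 7) + 81*y^2 + 153*y - 18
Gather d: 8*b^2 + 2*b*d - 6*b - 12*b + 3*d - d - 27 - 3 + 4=8*b^2 - 18*b + d*(2*b + 2) - 26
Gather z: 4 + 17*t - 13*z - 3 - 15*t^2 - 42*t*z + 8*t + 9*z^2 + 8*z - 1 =-15*t^2 + 25*t + 9*z^2 + z*(-42*t - 5)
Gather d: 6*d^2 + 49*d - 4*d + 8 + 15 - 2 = 6*d^2 + 45*d + 21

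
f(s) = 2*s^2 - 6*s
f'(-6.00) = -30.00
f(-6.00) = 108.00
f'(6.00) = 18.00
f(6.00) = 36.00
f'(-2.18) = -14.72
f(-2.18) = 22.58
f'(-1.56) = -12.24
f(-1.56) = 14.23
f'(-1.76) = -13.04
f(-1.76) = 16.76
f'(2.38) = 3.52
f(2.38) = -2.95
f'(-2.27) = -15.08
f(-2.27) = 23.93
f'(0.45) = -4.20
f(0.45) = -2.30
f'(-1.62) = -12.48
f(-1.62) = 14.97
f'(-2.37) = -15.48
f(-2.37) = 25.45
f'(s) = 4*s - 6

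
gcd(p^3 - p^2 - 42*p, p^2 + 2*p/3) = p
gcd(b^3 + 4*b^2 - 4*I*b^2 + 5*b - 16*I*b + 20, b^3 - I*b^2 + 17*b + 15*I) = b^2 - 4*I*b + 5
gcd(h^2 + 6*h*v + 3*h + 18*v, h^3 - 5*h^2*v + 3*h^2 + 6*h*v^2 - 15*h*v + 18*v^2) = h + 3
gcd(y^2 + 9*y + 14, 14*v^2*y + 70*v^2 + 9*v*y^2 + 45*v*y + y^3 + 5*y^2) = 1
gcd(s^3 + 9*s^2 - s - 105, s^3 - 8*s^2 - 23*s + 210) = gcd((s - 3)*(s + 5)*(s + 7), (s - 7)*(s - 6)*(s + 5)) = s + 5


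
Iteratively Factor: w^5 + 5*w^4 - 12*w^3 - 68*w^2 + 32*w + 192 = (w + 4)*(w^4 + w^3 - 16*w^2 - 4*w + 48) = (w + 4)^2*(w^3 - 3*w^2 - 4*w + 12) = (w - 3)*(w + 4)^2*(w^2 - 4) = (w - 3)*(w + 2)*(w + 4)^2*(w - 2)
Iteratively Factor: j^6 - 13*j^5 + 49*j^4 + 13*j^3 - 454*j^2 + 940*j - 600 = (j - 5)*(j^5 - 8*j^4 + 9*j^3 + 58*j^2 - 164*j + 120) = (j - 5)*(j - 2)*(j^4 - 6*j^3 - 3*j^2 + 52*j - 60) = (j - 5)*(j - 2)^2*(j^3 - 4*j^2 - 11*j + 30) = (j - 5)*(j - 2)^3*(j^2 - 2*j - 15) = (j - 5)^2*(j - 2)^3*(j + 3)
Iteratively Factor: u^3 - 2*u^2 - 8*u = (u - 4)*(u^2 + 2*u) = (u - 4)*(u + 2)*(u)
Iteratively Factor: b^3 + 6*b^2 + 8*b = (b + 4)*(b^2 + 2*b) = (b + 2)*(b + 4)*(b)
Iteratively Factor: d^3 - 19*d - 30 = (d + 2)*(d^2 - 2*d - 15) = (d + 2)*(d + 3)*(d - 5)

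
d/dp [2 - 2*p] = -2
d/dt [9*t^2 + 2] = 18*t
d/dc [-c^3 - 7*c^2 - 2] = c*(-3*c - 14)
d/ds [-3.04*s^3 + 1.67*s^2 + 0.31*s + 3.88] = -9.12*s^2 + 3.34*s + 0.31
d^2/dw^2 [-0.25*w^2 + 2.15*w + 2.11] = -0.500000000000000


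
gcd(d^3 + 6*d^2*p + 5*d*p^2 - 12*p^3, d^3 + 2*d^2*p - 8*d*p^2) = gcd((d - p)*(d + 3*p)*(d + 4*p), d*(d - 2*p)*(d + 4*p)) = d + 4*p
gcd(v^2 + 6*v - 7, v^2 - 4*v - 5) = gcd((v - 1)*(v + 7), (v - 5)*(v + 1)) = 1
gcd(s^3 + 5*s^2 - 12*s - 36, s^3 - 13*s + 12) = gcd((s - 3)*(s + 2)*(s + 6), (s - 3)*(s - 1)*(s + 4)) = s - 3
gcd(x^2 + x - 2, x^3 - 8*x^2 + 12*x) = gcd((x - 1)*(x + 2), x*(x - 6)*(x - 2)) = 1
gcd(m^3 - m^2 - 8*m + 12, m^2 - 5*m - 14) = 1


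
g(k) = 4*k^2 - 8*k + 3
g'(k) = 8*k - 8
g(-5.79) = 183.42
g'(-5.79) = -54.32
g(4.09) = 37.19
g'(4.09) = 24.72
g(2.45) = 7.41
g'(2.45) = 11.60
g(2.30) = 5.76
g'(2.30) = 10.40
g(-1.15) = 17.49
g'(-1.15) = -17.20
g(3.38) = 21.66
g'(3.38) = 19.04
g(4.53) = 48.84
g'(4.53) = 28.24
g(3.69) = 27.94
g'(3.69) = 21.52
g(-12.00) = 675.00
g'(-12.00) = -104.00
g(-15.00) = 1023.00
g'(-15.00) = -128.00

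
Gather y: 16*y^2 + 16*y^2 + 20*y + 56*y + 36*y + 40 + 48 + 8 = 32*y^2 + 112*y + 96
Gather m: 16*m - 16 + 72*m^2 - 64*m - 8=72*m^2 - 48*m - 24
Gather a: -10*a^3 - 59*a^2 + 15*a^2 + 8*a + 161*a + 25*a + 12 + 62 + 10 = -10*a^3 - 44*a^2 + 194*a + 84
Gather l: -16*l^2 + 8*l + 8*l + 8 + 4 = -16*l^2 + 16*l + 12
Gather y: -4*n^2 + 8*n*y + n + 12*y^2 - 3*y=-4*n^2 + n + 12*y^2 + y*(8*n - 3)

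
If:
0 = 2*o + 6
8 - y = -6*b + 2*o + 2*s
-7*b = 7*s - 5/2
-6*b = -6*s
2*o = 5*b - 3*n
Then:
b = 5/28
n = 193/84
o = -3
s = 5/28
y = 103/7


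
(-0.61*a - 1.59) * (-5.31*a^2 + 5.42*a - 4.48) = 3.2391*a^3 + 5.1367*a^2 - 5.885*a + 7.1232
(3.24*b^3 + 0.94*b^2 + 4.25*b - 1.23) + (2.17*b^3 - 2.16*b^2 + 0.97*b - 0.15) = 5.41*b^3 - 1.22*b^2 + 5.22*b - 1.38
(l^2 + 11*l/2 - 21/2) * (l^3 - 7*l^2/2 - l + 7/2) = l^5 + 2*l^4 - 123*l^3/4 + 139*l^2/4 + 119*l/4 - 147/4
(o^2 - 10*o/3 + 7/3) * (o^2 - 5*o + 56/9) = o^4 - 25*o^3/3 + 227*o^2/9 - 875*o/27 + 392/27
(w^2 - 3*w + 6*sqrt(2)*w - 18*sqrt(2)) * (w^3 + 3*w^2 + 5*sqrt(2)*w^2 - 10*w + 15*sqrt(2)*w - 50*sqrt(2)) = w^5 + 11*sqrt(2)*w^4 + 41*w^3 - 209*sqrt(2)*w^2 + 30*w^2 - 1140*w + 330*sqrt(2)*w + 1800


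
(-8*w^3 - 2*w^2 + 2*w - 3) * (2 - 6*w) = 48*w^4 - 4*w^3 - 16*w^2 + 22*w - 6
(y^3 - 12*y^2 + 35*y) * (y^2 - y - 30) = y^5 - 13*y^4 + 17*y^3 + 325*y^2 - 1050*y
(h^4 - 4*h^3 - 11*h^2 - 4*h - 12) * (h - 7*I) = h^5 - 4*h^4 - 7*I*h^4 - 11*h^3 + 28*I*h^3 - 4*h^2 + 77*I*h^2 - 12*h + 28*I*h + 84*I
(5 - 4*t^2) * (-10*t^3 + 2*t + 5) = 40*t^5 - 58*t^3 - 20*t^2 + 10*t + 25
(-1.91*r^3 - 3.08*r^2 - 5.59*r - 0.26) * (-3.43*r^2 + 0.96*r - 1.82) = 6.5513*r^5 + 8.7308*r^4 + 19.6931*r^3 + 1.131*r^2 + 9.9242*r + 0.4732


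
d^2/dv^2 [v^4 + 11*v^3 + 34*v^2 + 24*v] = 12*v^2 + 66*v + 68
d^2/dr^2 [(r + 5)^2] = 2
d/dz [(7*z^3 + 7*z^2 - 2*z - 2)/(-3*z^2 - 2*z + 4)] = (-21*z^4 - 28*z^3 + 64*z^2 + 44*z - 12)/(9*z^4 + 12*z^3 - 20*z^2 - 16*z + 16)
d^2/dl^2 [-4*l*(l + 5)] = -8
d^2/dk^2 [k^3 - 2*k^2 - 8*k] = 6*k - 4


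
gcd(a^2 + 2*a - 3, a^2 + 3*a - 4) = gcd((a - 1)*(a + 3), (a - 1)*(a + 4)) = a - 1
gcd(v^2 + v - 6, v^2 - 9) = v + 3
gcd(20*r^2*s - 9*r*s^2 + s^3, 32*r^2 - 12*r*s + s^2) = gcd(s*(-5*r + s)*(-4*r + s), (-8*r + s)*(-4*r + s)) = 4*r - s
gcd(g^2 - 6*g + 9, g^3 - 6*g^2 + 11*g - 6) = g - 3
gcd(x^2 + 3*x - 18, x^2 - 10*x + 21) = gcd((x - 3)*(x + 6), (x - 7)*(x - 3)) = x - 3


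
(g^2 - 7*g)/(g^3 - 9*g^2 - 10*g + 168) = g/(g^2 - 2*g - 24)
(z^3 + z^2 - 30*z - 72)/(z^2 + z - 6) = (z^2 - 2*z - 24)/(z - 2)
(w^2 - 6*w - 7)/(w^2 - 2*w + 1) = (w^2 - 6*w - 7)/(w^2 - 2*w + 1)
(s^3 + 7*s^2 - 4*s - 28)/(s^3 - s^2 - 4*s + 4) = (s + 7)/(s - 1)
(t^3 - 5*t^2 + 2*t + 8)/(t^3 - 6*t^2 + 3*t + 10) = (t - 4)/(t - 5)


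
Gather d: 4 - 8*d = 4 - 8*d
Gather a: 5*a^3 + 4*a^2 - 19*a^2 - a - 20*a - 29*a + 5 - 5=5*a^3 - 15*a^2 - 50*a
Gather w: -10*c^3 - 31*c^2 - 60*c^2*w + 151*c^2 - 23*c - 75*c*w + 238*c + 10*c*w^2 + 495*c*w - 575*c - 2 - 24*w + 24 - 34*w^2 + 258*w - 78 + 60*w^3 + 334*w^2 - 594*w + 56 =-10*c^3 + 120*c^2 - 360*c + 60*w^3 + w^2*(10*c + 300) + w*(-60*c^2 + 420*c - 360)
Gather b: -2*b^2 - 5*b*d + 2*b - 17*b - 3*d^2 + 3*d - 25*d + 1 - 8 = -2*b^2 + b*(-5*d - 15) - 3*d^2 - 22*d - 7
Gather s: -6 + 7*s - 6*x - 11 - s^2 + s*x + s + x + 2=-s^2 + s*(x + 8) - 5*x - 15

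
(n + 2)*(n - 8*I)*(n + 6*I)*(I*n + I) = I*n^4 + 2*n^3 + 3*I*n^3 + 6*n^2 + 50*I*n^2 + 4*n + 144*I*n + 96*I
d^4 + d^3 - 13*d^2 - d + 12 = (d - 3)*(d - 1)*(d + 1)*(d + 4)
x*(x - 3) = x^2 - 3*x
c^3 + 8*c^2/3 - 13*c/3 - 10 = (c - 2)*(c + 5/3)*(c + 3)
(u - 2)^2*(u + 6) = u^3 + 2*u^2 - 20*u + 24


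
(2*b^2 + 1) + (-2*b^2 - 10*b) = 1 - 10*b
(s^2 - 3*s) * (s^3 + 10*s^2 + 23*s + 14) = s^5 + 7*s^4 - 7*s^3 - 55*s^2 - 42*s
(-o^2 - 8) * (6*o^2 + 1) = -6*o^4 - 49*o^2 - 8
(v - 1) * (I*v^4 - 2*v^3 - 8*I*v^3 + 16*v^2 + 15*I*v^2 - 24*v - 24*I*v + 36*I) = I*v^5 - 2*v^4 - 9*I*v^4 + 18*v^3 + 23*I*v^3 - 40*v^2 - 39*I*v^2 + 24*v + 60*I*v - 36*I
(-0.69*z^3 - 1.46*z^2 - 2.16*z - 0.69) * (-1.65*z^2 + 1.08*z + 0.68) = 1.1385*z^5 + 1.6638*z^4 + 1.518*z^3 - 2.1871*z^2 - 2.214*z - 0.4692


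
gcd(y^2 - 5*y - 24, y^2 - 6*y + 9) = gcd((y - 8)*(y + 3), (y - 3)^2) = 1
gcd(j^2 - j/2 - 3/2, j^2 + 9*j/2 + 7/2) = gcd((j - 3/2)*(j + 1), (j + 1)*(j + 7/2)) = j + 1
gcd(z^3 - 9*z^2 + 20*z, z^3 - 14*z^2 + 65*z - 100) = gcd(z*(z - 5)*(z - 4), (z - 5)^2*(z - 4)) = z^2 - 9*z + 20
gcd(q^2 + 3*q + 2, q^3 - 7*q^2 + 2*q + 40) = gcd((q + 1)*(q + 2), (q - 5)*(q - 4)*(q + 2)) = q + 2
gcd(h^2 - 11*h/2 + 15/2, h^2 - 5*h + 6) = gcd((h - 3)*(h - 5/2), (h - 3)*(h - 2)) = h - 3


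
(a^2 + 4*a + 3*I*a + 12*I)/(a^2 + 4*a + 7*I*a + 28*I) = (a + 3*I)/(a + 7*I)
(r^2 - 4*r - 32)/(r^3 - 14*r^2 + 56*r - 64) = (r + 4)/(r^2 - 6*r + 8)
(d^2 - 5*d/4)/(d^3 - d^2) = (d - 5/4)/(d*(d - 1))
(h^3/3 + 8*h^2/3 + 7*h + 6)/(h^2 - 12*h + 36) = (h^3 + 8*h^2 + 21*h + 18)/(3*(h^2 - 12*h + 36))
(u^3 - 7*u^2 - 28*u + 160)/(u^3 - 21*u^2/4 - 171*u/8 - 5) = 8*(u^2 + u - 20)/(8*u^2 + 22*u + 5)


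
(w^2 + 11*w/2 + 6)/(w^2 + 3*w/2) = (w + 4)/w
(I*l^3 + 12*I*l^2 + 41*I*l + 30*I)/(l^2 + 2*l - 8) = I*(l^3 + 12*l^2 + 41*l + 30)/(l^2 + 2*l - 8)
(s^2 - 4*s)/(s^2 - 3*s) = (s - 4)/(s - 3)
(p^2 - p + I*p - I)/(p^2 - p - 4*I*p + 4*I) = (p + I)/(p - 4*I)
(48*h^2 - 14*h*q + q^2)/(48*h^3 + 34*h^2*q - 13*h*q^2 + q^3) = 1/(h + q)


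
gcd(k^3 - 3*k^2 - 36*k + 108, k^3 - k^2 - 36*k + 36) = k^2 - 36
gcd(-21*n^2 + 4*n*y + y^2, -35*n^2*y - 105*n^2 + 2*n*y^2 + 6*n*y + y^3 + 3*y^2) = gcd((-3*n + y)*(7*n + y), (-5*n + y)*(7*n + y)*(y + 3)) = 7*n + y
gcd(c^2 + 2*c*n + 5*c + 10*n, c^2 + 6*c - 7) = 1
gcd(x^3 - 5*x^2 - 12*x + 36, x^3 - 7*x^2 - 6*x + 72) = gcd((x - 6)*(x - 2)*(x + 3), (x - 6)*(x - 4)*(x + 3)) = x^2 - 3*x - 18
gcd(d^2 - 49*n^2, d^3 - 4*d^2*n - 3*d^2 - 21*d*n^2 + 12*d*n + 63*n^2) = d - 7*n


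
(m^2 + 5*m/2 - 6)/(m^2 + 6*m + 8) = (m - 3/2)/(m + 2)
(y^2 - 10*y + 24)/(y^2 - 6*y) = (y - 4)/y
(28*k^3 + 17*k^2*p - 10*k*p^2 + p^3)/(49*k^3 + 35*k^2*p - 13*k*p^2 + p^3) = (-4*k + p)/(-7*k + p)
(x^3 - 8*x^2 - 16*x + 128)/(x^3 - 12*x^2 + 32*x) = (x + 4)/x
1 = 1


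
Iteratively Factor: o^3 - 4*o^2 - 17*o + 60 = (o - 3)*(o^2 - o - 20) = (o - 5)*(o - 3)*(o + 4)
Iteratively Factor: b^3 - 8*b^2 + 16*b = (b - 4)*(b^2 - 4*b) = (b - 4)^2*(b)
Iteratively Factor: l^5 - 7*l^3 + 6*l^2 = (l)*(l^4 - 7*l^2 + 6*l) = l*(l - 2)*(l^3 + 2*l^2 - 3*l) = l*(l - 2)*(l - 1)*(l^2 + 3*l) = l*(l - 2)*(l - 1)*(l + 3)*(l)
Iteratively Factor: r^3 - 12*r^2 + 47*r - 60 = (r - 4)*(r^2 - 8*r + 15) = (r - 4)*(r - 3)*(r - 5)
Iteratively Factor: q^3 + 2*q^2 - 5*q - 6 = (q - 2)*(q^2 + 4*q + 3) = (q - 2)*(q + 3)*(q + 1)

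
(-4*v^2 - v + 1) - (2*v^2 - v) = 1 - 6*v^2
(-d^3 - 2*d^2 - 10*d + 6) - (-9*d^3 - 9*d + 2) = 8*d^3 - 2*d^2 - d + 4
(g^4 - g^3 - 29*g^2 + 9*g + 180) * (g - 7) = g^5 - 8*g^4 - 22*g^3 + 212*g^2 + 117*g - 1260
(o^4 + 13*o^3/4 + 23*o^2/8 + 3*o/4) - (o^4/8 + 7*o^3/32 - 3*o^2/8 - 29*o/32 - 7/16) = 7*o^4/8 + 97*o^3/32 + 13*o^2/4 + 53*o/32 + 7/16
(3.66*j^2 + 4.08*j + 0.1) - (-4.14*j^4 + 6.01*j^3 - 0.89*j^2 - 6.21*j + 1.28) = 4.14*j^4 - 6.01*j^3 + 4.55*j^2 + 10.29*j - 1.18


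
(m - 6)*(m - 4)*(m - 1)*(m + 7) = m^4 - 4*m^3 - 43*m^2 + 214*m - 168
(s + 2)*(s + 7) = s^2 + 9*s + 14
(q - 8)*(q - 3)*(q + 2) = q^3 - 9*q^2 + 2*q + 48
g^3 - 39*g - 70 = (g - 7)*(g + 2)*(g + 5)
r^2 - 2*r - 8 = (r - 4)*(r + 2)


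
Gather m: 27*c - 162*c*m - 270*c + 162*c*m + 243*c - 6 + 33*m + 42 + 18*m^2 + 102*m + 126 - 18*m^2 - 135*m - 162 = 0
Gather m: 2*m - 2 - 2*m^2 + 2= -2*m^2 + 2*m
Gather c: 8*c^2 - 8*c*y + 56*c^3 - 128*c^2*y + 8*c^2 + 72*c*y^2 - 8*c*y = 56*c^3 + c^2*(16 - 128*y) + c*(72*y^2 - 16*y)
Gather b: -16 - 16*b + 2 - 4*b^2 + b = -4*b^2 - 15*b - 14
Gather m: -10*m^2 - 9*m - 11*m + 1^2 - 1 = -10*m^2 - 20*m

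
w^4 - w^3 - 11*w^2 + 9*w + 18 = (w - 3)*(w - 2)*(w + 1)*(w + 3)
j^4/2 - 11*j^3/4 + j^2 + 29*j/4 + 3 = (j/2 + 1/4)*(j - 4)*(j - 3)*(j + 1)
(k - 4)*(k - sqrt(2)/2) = k^2 - 4*k - sqrt(2)*k/2 + 2*sqrt(2)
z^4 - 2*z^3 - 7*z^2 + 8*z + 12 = (z - 3)*(z - 2)*(z + 1)*(z + 2)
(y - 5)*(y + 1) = y^2 - 4*y - 5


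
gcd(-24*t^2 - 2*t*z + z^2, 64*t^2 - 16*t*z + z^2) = 1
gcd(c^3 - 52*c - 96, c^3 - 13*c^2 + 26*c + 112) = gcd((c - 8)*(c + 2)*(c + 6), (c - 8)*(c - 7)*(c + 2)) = c^2 - 6*c - 16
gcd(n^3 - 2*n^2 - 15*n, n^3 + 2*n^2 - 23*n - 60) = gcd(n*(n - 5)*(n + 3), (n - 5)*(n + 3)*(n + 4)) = n^2 - 2*n - 15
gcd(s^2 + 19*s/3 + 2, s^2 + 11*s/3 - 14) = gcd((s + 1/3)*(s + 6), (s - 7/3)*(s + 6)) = s + 6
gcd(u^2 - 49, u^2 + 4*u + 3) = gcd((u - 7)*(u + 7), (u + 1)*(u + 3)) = 1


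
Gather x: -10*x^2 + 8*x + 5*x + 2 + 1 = -10*x^2 + 13*x + 3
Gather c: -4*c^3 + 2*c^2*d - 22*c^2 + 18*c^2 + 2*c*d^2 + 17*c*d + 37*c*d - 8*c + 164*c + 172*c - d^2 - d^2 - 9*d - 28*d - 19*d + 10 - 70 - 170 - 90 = -4*c^3 + c^2*(2*d - 4) + c*(2*d^2 + 54*d + 328) - 2*d^2 - 56*d - 320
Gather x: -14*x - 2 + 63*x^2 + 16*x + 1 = 63*x^2 + 2*x - 1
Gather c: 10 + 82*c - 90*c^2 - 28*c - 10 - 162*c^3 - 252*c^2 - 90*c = -162*c^3 - 342*c^2 - 36*c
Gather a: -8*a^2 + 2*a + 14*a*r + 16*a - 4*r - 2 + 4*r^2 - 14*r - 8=-8*a^2 + a*(14*r + 18) + 4*r^2 - 18*r - 10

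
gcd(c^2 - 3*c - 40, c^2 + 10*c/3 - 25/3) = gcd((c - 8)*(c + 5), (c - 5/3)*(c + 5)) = c + 5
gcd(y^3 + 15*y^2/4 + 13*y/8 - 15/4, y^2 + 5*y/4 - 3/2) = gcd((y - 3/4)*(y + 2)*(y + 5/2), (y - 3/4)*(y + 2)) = y^2 + 5*y/4 - 3/2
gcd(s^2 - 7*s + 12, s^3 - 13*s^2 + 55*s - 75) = s - 3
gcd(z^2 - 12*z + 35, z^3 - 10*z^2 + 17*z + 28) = z - 7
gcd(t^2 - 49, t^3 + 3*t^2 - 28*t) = t + 7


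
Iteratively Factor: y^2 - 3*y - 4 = (y - 4)*(y + 1)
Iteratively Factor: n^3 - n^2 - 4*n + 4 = (n + 2)*(n^2 - 3*n + 2) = (n - 2)*(n + 2)*(n - 1)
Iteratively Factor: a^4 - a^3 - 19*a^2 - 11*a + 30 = (a + 2)*(a^3 - 3*a^2 - 13*a + 15) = (a + 2)*(a + 3)*(a^2 - 6*a + 5) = (a - 1)*(a + 2)*(a + 3)*(a - 5)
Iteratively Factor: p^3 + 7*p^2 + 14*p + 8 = (p + 2)*(p^2 + 5*p + 4) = (p + 2)*(p + 4)*(p + 1)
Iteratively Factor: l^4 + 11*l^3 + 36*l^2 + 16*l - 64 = (l - 1)*(l^3 + 12*l^2 + 48*l + 64) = (l - 1)*(l + 4)*(l^2 + 8*l + 16) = (l - 1)*(l + 4)^2*(l + 4)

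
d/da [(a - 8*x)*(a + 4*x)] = 2*a - 4*x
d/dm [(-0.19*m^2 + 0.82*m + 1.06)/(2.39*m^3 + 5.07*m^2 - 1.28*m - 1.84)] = (0.4541*m^4 - 3.9196*m^3 - 11.5144*m^2 - 10.0492*m - 0.152)/(5.7121*m^6 + 24.2346*m^5 + 19.5865*m^4 - 21.7744*m^3 - 17.0192*m^2 + 4.7104*m + 3.3856)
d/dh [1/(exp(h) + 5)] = -exp(h)/(exp(h) + 5)^2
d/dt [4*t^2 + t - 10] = 8*t + 1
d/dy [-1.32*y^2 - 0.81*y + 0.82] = -2.64*y - 0.81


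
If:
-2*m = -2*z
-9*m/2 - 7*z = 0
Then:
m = 0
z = 0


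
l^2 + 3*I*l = l*(l + 3*I)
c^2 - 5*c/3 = c*(c - 5/3)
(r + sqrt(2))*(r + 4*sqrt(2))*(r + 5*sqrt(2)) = r^3 + 10*sqrt(2)*r^2 + 58*r + 40*sqrt(2)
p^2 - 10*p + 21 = (p - 7)*(p - 3)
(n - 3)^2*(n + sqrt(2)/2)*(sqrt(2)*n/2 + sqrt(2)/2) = sqrt(2)*n^4/2 - 5*sqrt(2)*n^3/2 + n^3/2 - 5*n^2/2 + 3*sqrt(2)*n^2/2 + 3*n/2 + 9*sqrt(2)*n/2 + 9/2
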